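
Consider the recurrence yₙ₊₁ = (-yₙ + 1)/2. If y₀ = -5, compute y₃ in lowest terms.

y₁ = (-(-5) + 1)/2 = 3.
y₂ = (-3 + 1)/2 = -1.
y₃ = (-(-1) + 1)/2 = 1.

1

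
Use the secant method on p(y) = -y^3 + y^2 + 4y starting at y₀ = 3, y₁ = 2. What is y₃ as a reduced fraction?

p(3) = -6, p(2) = 4. y₂ = 2 - 4·(2 - 3)/(4 - (-6)) = 12/5.
p(2) = 4, p(12/5) = 192/125. y₃ = (12/5) - (192/125)·((12/5) - 2)/((192/125) - 4) = 204/77.

204/77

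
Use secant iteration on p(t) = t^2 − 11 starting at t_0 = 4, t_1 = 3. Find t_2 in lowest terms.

23/7

p(4) = 5, p(3) = −2. t_2 = 3 − (−2)·(3 − 4)/((−2) − 5) = 23/7.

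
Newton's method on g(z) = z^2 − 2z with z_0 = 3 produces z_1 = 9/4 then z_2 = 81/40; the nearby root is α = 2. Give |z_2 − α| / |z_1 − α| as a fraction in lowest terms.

z_1 − α = 9/4 − 2 = 1/4, so |z_1 − α| = 1/4.
z_2 − α = 81/40 − 2 = 1/40, so |z_2 − α| = 1/40.
Ratio = (1/40) / (1/4) = 1/10.

1/10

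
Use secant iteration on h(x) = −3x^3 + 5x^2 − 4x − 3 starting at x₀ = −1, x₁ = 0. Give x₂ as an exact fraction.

h(−1) = 9, h(0) = −3. x₂ = 0 − (−3)·(0 − (−1))/((−3) − 9) = −1/4.

−1/4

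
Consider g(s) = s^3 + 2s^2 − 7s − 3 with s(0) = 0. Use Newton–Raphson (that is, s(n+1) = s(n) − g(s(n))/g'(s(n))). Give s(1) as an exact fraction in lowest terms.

−3/7

g'(s) = 3s^2 + 4s − 7.
g(0) = −3, g'(0) = −7, so s(1) = 0 − (−3)/(−7) = −3/7.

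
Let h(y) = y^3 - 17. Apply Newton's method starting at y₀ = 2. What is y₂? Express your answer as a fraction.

625/242

h'(y) = 3y^2.
h(2) = -9, h'(2) = 12, so y₁ = 2 - (-9)/12 = 11/4.
h(11/4) = 243/64, h'(11/4) = 363/16, so y₂ = (11/4) - (243/64)/(363/16) = 625/242.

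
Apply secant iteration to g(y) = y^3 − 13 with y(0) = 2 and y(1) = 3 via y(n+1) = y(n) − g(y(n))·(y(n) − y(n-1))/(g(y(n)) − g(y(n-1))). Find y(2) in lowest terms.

43/19

g(2) = −5, g(3) = 14. y(2) = 3 − 14·(3 − 2)/(14 − (−5)) = 43/19.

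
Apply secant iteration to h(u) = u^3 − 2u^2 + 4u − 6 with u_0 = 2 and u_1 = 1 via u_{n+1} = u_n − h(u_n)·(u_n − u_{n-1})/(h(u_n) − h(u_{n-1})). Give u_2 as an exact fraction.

h(2) = 2, h(1) = −3. u_2 = 1 − (−3)·(1 − 2)/((−3) − 2) = 8/5.

8/5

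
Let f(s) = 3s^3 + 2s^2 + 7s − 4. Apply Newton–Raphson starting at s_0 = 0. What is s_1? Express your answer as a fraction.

4/7

f'(s) = 9s^2 + 4s + 7.
f(0) = −4, f'(0) = 7, so s_1 = 0 − (−4)/7 = 4/7.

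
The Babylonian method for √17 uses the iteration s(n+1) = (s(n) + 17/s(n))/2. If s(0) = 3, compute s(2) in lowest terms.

s(1) = (3 + 17/3)/2 = 13/3.
s(2) = (13/3 + 17/(13/3))/2 = 161/39.

161/39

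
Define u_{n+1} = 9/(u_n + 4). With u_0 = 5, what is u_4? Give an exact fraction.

261/161

u_1 = 9/(5 + 4) = 1.
u_2 = 9/(1 + 4) = 9/5.
u_3 = 9/(9/5 + 4) = 45/29.
u_4 = 9/(45/29 + 4) = 261/161.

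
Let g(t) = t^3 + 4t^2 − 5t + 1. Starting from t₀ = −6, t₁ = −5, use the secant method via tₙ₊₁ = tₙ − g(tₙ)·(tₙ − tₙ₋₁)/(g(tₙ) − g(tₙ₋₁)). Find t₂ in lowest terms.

g(−6) = −41, g(−5) = 1. t₂ = (−5) − 1·((−5) − (−6))/(1 − (−41)) = −211/42.

−211/42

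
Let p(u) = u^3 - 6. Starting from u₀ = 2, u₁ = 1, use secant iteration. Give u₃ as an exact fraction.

p(2) = 2, p(1) = -5. u₂ = 1 - (-5)·(1 - 2)/((-5) - 2) = 12/7.
p(1) = -5, p(12/7) = -330/343. u₃ = (12/7) - (-330/343)·((12/7) - 1)/((-330/343) - (-5)) = 522/277.

522/277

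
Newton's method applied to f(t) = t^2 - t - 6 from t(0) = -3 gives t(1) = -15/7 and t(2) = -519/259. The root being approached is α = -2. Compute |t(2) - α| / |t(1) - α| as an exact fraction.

t(1) - α = -15/7 - (-2) = -15/7 + 2 = -1/7, so |t(1) - α| = 1/7.
t(2) - α = -519/259 - (-2) = -519/259 + 2 = -1/259, so |t(2) - α| = 1/259.
Ratio = (1/259) / (1/7) = 1/37.

1/37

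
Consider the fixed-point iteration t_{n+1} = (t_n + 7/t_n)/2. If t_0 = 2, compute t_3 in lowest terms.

108497/41008

t_1 = (2 + 7/2)/2 = 11/4.
t_2 = (11/4 + 7/(11/4))/2 = 233/88.
t_3 = (233/88 + 7/(233/88))/2 = 108497/41008.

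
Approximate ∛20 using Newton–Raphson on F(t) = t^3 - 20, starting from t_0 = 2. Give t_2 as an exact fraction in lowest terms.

74/27

F'(t) = 3t^2.
F(2) = -12, F'(2) = 12, so t_1 = 2 - (-12)/12 = 3.
F(3) = 7, F'(3) = 27, so t_2 = 3 - 7/27 = 74/27.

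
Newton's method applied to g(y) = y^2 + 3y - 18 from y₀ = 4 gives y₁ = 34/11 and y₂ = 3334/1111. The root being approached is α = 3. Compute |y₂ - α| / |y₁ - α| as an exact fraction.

y₁ - α = 34/11 - 3 = 1/11, so |y₁ - α| = 1/11.
y₂ - α = 3334/1111 - 3 = 1/1111, so |y₂ - α| = 1/1111.
Ratio = (1/1111) / (1/11) = 1/101.

1/101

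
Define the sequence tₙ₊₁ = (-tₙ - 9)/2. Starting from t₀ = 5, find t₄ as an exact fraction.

-5/2

t₁ = (-5 - 9)/2 = -7.
t₂ = (-(-7) - 9)/2 = -1.
t₃ = (-(-1) - 9)/2 = -4.
t₄ = (-(-4) - 9)/2 = -5/2.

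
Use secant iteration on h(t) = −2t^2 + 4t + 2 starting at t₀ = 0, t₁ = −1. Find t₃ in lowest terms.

h(0) = 2, h(−1) = −4. t₂ = (−1) − (−4)·((−1) − 0)/((−4) − 2) = −1/3.
h(−1) = −4, h(−1/3) = 4/9. t₃ = (−1/3) − (4/9)·((−1/3) − (−1))/((4/9) − (−4)) = −2/5.

−2/5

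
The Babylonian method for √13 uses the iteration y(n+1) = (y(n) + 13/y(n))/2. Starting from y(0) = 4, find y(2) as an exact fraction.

1673/464

y(1) = (4 + 13/4)/2 = 29/8.
y(2) = (29/8 + 13/(29/8))/2 = 1673/464.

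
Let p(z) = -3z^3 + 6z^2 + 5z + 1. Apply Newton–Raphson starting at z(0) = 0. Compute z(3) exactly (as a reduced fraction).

p'(z) = -9z^2 + 12z + 5.
p(0) = 1, p'(0) = 5, so z(1) = 0 - 1/5 = -1/5.
p(-1/5) = 33/125, p'(-1/5) = 56/25, so z(2) = (-1/5) - (33/125)/(56/25) = -89/280.
p(-89/280) = 2486187/21952000, p'(-89/280) = 21671/78400, so z(3) = (-89/280) - (2486187/21952000)/(21671/78400) = -2207453/3033940.

-2207453/3033940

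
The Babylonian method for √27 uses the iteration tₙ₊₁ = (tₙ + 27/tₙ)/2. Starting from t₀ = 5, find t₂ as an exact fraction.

t₁ = (5 + 27/5)/2 = 26/5.
t₂ = (26/5 + 27/(26/5))/2 = 1351/260.

1351/260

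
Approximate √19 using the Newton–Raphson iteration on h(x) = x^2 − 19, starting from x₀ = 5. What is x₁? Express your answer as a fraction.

h'(x) = 2x.
h(5) = 6, h'(5) = 10, so x₁ = 5 − 6/10 = 22/5.

22/5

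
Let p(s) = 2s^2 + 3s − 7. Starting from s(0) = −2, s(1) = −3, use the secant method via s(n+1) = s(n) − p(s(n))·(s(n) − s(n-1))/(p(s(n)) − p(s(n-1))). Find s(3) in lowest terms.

−163/59

p(−2) = −5, p(−3) = 2. s(2) = (−3) − 2·((−3) − (−2))/(2 − (−5)) = −19/7.
p(−3) = 2, p(−19/7) = −20/49. s(3) = (−19/7) − (−20/49)·((−19/7) − (−3))/((−20/49) − 2) = −163/59.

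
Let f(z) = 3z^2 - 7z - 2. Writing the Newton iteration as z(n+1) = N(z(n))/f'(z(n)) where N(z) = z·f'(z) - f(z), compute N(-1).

5

f'(z) = 6z - 7.
N(z) = z·f'(z) - f(z) = z·(6z - 7) - (3z^2 - 7z - 2) = 3z^2 + 2.
N(-1) = 5.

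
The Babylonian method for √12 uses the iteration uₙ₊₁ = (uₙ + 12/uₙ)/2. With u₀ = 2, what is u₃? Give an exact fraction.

u₁ = (2 + 12/2)/2 = 4.
u₂ = (4 + 12/4)/2 = 7/2.
u₃ = (7/2 + 12/(7/2))/2 = 97/28.

97/28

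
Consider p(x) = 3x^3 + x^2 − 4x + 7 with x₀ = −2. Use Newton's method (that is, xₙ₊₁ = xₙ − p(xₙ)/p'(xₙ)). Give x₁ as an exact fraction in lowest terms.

p'(x) = 9x^2 + 2x − 4.
p(−2) = −5, p'(−2) = 28, so x₁ = (−2) − (−5)/28 = −51/28.

−51/28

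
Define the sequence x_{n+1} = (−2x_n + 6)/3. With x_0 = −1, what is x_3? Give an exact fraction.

x_1 = (−2·(−1) + 6)/3 = 8/3.
x_2 = (−2·(8/3) + 6)/3 = 2/9.
x_3 = (−2·(2/9) + 6)/3 = 50/27.

50/27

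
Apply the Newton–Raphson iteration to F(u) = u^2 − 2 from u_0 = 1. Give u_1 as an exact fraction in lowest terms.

F'(u) = 2u.
F(1) = −1, F'(1) = 2, so u_1 = 1 − (−1)/2 = 3/2.

3/2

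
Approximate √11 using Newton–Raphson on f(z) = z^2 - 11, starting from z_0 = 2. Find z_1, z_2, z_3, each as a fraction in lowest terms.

z_1 = 15/4, z_2 = 401/120, z_3 = 319201/96240

f'(z) = 2z.
f(2) = -7, f'(2) = 4, so z_1 = 2 - (-7)/4 = 15/4.
f(15/4) = 49/16, f'(15/4) = 15/2, so z_2 = (15/4) - (49/16)/(15/2) = 401/120.
f(401/120) = 2401/14400, f'(401/120) = 401/60, so z_3 = (401/120) - (2401/14400)/(401/60) = 319201/96240.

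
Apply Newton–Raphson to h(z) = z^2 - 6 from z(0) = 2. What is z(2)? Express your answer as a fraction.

49/20

h'(z) = 2z.
h(2) = -2, h'(2) = 4, so z(1) = 2 - (-2)/4 = 5/2.
h(5/2) = 1/4, h'(5/2) = 5, so z(2) = (5/2) - (1/4)/5 = 49/20.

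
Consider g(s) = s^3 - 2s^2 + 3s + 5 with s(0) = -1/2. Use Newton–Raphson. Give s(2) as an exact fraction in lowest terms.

-9/10

g'(s) = 3s^2 - 4s + 3.
g(-1/2) = 23/8, g'(-1/2) = 23/4, so s(1) = (-1/2) - (23/8)/(23/4) = -1.
g(-1) = -1, g'(-1) = 10, so s(2) = (-1) - (-1)/10 = -9/10.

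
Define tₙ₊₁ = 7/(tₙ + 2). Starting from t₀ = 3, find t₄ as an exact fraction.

483/257

t₁ = 7/(3 + 2) = 7/5.
t₂ = 7/(7/5 + 2) = 35/17.
t₃ = 7/(35/17 + 2) = 119/69.
t₄ = 7/(119/69 + 2) = 483/257.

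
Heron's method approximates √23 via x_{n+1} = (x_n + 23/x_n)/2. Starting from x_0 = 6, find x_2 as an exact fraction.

x_1 = (6 + 23/6)/2 = 59/12.
x_2 = (59/12 + 23/(59/12))/2 = 6793/1416.

6793/1416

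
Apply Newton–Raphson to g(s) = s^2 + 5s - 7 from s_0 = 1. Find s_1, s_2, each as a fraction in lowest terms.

g'(s) = 2s + 5.
g(1) = -1, g'(1) = 7, so s_1 = 1 - (-1)/7 = 8/7.
g(8/7) = 1/49, g'(8/7) = 51/7, so s_2 = (8/7) - (1/49)/(51/7) = 407/357.

s_1 = 8/7, s_2 = 407/357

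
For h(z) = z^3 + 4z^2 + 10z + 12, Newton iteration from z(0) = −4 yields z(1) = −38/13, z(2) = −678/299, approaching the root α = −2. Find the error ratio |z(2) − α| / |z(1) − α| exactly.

20/69

z(1) − α = −38/13 − (−2) = −38/13 + 2 = −12/13, so |z(1) − α| = 12/13.
z(2) − α = −678/299 − (−2) = −678/299 + 2 = −80/299, so |z(2) − α| = 80/299.
Ratio = (80/299) / (12/13) = 20/69.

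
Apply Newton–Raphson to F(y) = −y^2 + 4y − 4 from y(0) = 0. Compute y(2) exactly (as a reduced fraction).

F'(y) = −2y + 4.
F(0) = −4, F'(0) = 4, so y(1) = 0 − (−4)/4 = 1.
F(1) = −1, F'(1) = 2, so y(2) = 1 − (−1)/2 = 3/2.

3/2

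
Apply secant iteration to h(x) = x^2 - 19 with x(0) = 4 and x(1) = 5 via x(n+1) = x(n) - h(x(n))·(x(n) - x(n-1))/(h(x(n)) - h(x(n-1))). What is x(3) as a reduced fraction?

61/14

h(4) = -3, h(5) = 6. x(2) = 5 - 6·(5 - 4)/(6 - (-3)) = 13/3.
h(5) = 6, h(13/3) = -2/9. x(3) = (13/3) - (-2/9)·((13/3) - 5)/((-2/9) - 6) = 61/14.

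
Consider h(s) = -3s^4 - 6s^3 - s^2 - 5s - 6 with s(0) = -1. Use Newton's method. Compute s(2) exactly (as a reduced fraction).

-5846/6573

h'(s) = -12s^3 - 18s^2 - 2s - 5.
h(-1) = 1, h'(-1) = -9, so s(1) = (-1) - 1/(-9) = -8/9.
h(-8/9) = -10/2187, h'(-8/9) = -2191/243, so s(2) = (-8/9) - (-10/2187)/(-2191/243) = -5846/6573.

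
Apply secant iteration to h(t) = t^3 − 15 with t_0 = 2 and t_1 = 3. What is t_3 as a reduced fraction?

6395/2613

h(2) = −7, h(3) = 12. t_2 = 3 − 12·(3 − 2)/(12 − (−7)) = 45/19.
h(3) = 12, h(45/19) = −11760/6859. t_3 = (45/19) − (−11760/6859)·((45/19) − 3)/((−11760/6859) − 12) = 6395/2613.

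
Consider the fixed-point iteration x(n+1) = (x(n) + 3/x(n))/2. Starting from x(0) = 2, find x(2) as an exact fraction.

x(1) = (2 + 3/2)/2 = 7/4.
x(2) = (7/4 + 3/(7/4))/2 = 97/56.

97/56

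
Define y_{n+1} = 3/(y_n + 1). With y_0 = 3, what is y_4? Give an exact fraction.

y_1 = 3/(3 + 1) = 3/4.
y_2 = 3/(3/4 + 1) = 12/7.
y_3 = 3/(12/7 + 1) = 21/19.
y_4 = 3/(21/19 + 1) = 57/40.

57/40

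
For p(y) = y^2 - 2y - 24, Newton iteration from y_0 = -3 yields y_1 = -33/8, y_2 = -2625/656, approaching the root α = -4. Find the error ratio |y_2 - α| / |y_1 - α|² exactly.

4/41

y_1 - α = -33/8 - (-4) = -33/8 + 4 = -1/8, so |y_1 - α| = 1/8.
y_2 - α = -2625/656 - (-4) = -2625/656 + 4 = -1/656, so |y_2 - α| = 1/656.
|y_1 - α|² = 1/64.
Ratio = (1/656) / (1/64) = 4/41.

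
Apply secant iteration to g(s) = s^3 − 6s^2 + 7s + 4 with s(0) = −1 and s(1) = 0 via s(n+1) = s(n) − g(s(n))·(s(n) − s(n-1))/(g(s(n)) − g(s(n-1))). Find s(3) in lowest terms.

−196/431

g(−1) = −10, g(0) = 4. s(2) = 0 − 4·(0 − (−1))/(4 − (−10)) = −2/7.
g(0) = 4, g(−2/7) = 510/343. s(3) = (−2/7) − (510/343)·((−2/7) − 0)/((510/343) − 4) = −196/431.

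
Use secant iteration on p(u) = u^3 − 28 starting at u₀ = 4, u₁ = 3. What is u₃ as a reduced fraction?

113260/37297

p(4) = 36, p(3) = −1. u₂ = 3 − (−1)·(3 − 4)/((−1) − 36) = 112/37.
p(3) = −1, p(112/37) = −13356/50653. u₃ = (112/37) − (−13356/50653)·((112/37) − 3)/((−13356/50653) − (−1)) = 113260/37297.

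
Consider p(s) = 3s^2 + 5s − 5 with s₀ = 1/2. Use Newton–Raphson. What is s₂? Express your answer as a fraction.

6707/9536

p'(s) = 6s + 5.
p(1/2) = −7/4, p'(1/2) = 8, so s₁ = (1/2) − (−7/4)/8 = 23/32.
p(23/32) = 147/1024, p'(23/32) = 149/16, so s₂ = (23/32) − (147/1024)/(149/16) = 6707/9536.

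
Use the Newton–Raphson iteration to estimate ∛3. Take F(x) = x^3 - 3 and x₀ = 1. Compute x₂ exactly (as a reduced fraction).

F'(x) = 3x^2.
F(1) = -2, F'(1) = 3, so x₁ = 1 - (-2)/3 = 5/3.
F(5/3) = 44/27, F'(5/3) = 25/3, so x₂ = (5/3) - (44/27)/(25/3) = 331/225.

331/225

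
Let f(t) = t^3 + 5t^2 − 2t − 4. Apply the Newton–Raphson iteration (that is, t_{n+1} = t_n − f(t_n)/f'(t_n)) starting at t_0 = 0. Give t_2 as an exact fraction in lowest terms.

−4/5

f'(t) = 3t^2 + 10t − 2.
f(0) = −4, f'(0) = −2, so t_1 = 0 − (−4)/(−2) = −2.
f(−2) = 12, f'(−2) = −10, so t_2 = (−2) − 12/(−10) = −4/5.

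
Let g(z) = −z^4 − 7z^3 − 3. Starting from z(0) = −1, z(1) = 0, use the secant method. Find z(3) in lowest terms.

g(−1) = 3, g(0) = −3. z(2) = 0 − (−3)·(0 − (−1))/((−3) − 3) = −1/2.
g(0) = −3, g(−1/2) = −35/16. z(3) = (−1/2) − (−35/16)·((−1/2) − 0)/((−35/16) − (−3)) = −24/13.

−24/13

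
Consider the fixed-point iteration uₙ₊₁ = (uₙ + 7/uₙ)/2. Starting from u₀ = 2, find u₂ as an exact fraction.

233/88

u₁ = (2 + 7/2)/2 = 11/4.
u₂ = (11/4 + 7/(11/4))/2 = 233/88.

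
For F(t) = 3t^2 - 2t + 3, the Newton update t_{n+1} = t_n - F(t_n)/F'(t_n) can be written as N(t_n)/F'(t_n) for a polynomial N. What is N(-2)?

F'(t) = 6t - 2.
N(t) = t·F'(t) - F(t) = t·(6t - 2) - (3t^2 - 2t + 3) = 3t^2 - 3.
N(-2) = 9.

9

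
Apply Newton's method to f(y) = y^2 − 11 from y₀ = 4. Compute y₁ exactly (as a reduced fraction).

f'(y) = 2y.
f(4) = 5, f'(4) = 8, so y₁ = 4 − 5/8 = 27/8.

27/8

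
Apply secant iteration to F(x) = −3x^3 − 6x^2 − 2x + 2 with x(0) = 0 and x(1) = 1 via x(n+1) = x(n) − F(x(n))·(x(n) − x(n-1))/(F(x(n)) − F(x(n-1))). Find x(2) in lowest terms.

2/11

F(0) = 2, F(1) = −9. x(2) = 1 − (−9)·(1 − 0)/((−9) − 2) = 2/11.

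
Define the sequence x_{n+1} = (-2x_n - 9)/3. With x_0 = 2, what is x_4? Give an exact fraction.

x_1 = (-2·2 - 9)/3 = -13/3.
x_2 = (-2·(-13/3) - 9)/3 = -1/9.
x_3 = (-2·(-1/9) - 9)/3 = -79/27.
x_4 = (-2·(-79/27) - 9)/3 = -85/81.

-85/81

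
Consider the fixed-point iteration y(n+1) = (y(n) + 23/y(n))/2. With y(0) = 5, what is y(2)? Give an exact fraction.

1151/240

y(1) = (5 + 23/5)/2 = 24/5.
y(2) = (24/5 + 23/(24/5))/2 = 1151/240.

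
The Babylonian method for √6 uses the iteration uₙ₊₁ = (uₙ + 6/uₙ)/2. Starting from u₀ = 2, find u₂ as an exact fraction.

u₁ = (2 + 6/2)/2 = 5/2.
u₂ = (5/2 + 6/(5/2))/2 = 49/20.

49/20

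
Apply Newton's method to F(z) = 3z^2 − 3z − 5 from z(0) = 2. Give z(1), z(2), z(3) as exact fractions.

z(1) = 17/9, z(2) = 424/225, z(3) = 264151/140175

F'(z) = 6z − 3.
F(2) = 1, F'(2) = 9, so z(1) = 2 − 1/9 = 17/9.
F(17/9) = 1/27, F'(17/9) = 25/3, so z(2) = (17/9) − (1/27)/(25/3) = 424/225.
F(424/225) = 1/16875, F'(424/225) = 623/75, so z(3) = (424/225) − (1/16875)/(623/75) = 264151/140175.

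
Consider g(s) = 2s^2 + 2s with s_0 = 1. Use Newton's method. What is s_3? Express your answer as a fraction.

1/255

g'(s) = 4s + 2.
g(1) = 4, g'(1) = 6, so s_1 = 1 − 4/6 = 1/3.
g(1/3) = 8/9, g'(1/3) = 10/3, so s_2 = (1/3) − (8/9)/(10/3) = 1/15.
g(1/15) = 32/225, g'(1/15) = 34/15, so s_3 = (1/15) − (32/225)/(34/15) = 1/255.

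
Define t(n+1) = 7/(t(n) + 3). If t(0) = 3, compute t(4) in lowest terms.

819/526

t(1) = 7/(3 + 3) = 7/6.
t(2) = 7/(7/6 + 3) = 42/25.
t(3) = 7/(42/25 + 3) = 175/117.
t(4) = 7/(175/117 + 3) = 819/526.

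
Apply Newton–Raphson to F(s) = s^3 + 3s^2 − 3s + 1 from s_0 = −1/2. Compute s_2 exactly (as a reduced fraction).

8993/22239

F'(s) = 3s^2 + 6s − 3.
F(−1/2) = 25/8, F'(−1/2) = −21/4, so s_1 = (−1/2) − (25/8)/(−21/4) = 2/21.
F(2/21) = 6875/9261, F'(2/21) = −353/147, so s_2 = (2/21) − (6875/9261)/(−353/147) = 8993/22239.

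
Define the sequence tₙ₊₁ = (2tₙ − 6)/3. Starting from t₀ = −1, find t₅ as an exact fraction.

−1298/243

t₁ = (2·(−1) − 6)/3 = −8/3.
t₂ = (2·(−8/3) − 6)/3 = −34/9.
t₃ = (2·(−34/9) − 6)/3 = −122/27.
t₄ = (2·(−122/27) − 6)/3 = −406/81.
t₅ = (2·(−406/81) − 6)/3 = −1298/243.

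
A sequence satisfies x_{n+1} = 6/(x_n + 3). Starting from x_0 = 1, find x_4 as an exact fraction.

26/19

x_1 = 6/(1 + 3) = 3/2.
x_2 = 6/(3/2 + 3) = 4/3.
x_3 = 6/(4/3 + 3) = 18/13.
x_4 = 6/(18/13 + 3) = 26/19.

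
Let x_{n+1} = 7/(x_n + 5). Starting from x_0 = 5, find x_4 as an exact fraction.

2485/2174

x_1 = 7/(5 + 5) = 7/10.
x_2 = 7/(7/10 + 5) = 70/57.
x_3 = 7/(70/57 + 5) = 399/355.
x_4 = 7/(399/355 + 5) = 2485/2174.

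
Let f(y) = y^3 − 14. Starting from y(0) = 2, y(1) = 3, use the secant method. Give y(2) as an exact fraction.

f(2) = −6, f(3) = 13. y(2) = 3 − 13·(3 − 2)/(13 − (−6)) = 44/19.

44/19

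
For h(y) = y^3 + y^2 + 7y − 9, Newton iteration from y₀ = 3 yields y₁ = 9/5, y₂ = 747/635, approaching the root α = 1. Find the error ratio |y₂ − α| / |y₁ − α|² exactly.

y₁ − α = 9/5 − 1 = 4/5, so |y₁ − α| = 4/5.
y₂ − α = 747/635 − 1 = 112/635, so |y₂ − α| = 112/635.
|y₁ − α|² = 16/25.
Ratio = (112/635) / (16/25) = 35/127.

35/127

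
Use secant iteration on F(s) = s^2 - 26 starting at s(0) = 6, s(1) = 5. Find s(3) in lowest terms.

566/111

F(6) = 10, F(5) = -1. s(2) = 5 - (-1)·(5 - 6)/((-1) - 10) = 56/11.
F(5) = -1, F(56/11) = -10/121. s(3) = (56/11) - (-10/121)·((56/11) - 5)/((-10/121) - (-1)) = 566/111.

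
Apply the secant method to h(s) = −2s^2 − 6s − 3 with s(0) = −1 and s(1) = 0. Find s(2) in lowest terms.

h(−1) = 1, h(0) = −3. s(2) = 0 − (−3)·(0 − (−1))/((−3) − 1) = −3/4.

−3/4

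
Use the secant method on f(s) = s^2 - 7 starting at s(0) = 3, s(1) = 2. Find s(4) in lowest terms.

799/302

f(3) = 2, f(2) = -3. s(2) = 2 - (-3)·(2 - 3)/((-3) - 2) = 13/5.
f(2) = -3, f(13/5) = -6/25. s(3) = (13/5) - (-6/25)·((13/5) - 2)/((-6/25) - (-3)) = 61/23.
f(13/5) = -6/25, f(61/23) = 18/529. s(4) = (61/23) - (18/529)·((61/23) - (13/5))/((18/529) - (-6/25)) = 799/302.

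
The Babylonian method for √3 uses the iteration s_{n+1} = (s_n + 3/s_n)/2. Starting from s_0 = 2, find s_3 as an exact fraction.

18817/10864

s_1 = (2 + 3/2)/2 = 7/4.
s_2 = (7/4 + 3/(7/4))/2 = 97/56.
s_3 = (97/56 + 3/(97/56))/2 = 18817/10864.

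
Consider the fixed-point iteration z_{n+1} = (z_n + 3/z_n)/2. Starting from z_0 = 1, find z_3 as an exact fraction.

97/56

z_1 = (1 + 3/1)/2 = 2.
z_2 = (2 + 3/2)/2 = 7/4.
z_3 = (7/4 + 3/(7/4))/2 = 97/56.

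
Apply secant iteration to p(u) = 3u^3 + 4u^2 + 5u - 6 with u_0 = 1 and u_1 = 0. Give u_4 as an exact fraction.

34704/53071

p(1) = 6, p(0) = -6. u_2 = 0 - (-6)·(0 - 1)/((-6) - 6) = 1/2.
p(0) = -6, p(1/2) = -17/8. u_3 = (1/2) - (-17/8)·((1/2) - 0)/((-17/8) - (-6)) = 24/31.
p(1/2) = -17/8, p(24/31) = 49470/29791. u_4 = (24/31) - (49470/29791)·((24/31) - (1/2))/((49470/29791) - (-17/8)) = 34704/53071.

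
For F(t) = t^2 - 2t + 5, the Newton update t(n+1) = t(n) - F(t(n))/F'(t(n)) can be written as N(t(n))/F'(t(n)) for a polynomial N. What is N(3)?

4

F'(t) = 2t - 2.
N(t) = t·F'(t) - F(t) = t·(2t - 2) - (t^2 - 2t + 5) = t^2 - 5.
N(3) = 4.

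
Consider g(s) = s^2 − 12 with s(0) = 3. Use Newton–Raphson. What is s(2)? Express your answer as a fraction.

g'(s) = 2s.
g(3) = −3, g'(3) = 6, so s(1) = 3 − (−3)/6 = 7/2.
g(7/2) = 1/4, g'(7/2) = 7, so s(2) = (7/2) − (1/4)/7 = 97/28.

97/28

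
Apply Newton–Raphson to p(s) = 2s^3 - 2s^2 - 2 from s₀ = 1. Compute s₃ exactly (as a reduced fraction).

p'(s) = 6s^2 - 4s.
p(1) = -2, p'(1) = 2, so s₁ = 1 - (-2)/2 = 2.
p(2) = 6, p'(2) = 16, so s₂ = 2 - 6/16 = 13/8.
p(13/8) = 333/256, p'(13/8) = 299/32, so s₃ = (13/8) - (333/256)/(299/32) = 1777/1196.

1777/1196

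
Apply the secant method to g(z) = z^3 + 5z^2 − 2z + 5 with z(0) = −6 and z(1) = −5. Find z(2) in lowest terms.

g(−6) = −19, g(−5) = 15. z(2) = (−5) − 15·((−5) − (−6))/(15 − (−19)) = −185/34.

−185/34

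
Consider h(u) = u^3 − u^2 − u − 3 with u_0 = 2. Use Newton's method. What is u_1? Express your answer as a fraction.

h'(u) = 3u^2 − 2u − 1.
h(2) = −1, h'(2) = 7, so u_1 = 2 − (−1)/7 = 15/7.

15/7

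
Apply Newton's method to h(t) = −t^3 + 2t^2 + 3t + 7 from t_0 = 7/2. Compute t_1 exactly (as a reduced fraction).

273/79

h'(t) = −3t^2 + 4t + 3.
h(7/2) = −7/8, h'(7/2) = −79/4, so t_1 = (7/2) − (−7/8)/(−79/4) = 273/79.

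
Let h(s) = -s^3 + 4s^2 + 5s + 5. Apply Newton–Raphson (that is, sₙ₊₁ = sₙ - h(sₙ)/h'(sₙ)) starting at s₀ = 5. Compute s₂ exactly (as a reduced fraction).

18799/3645

h'(s) = -3s^2 + 8s + 5.
h(5) = 5, h'(5) = -30, so s₁ = 5 - 5/(-30) = 31/6.
h(31/6) = -67/216, h'(31/6) = -135/4, so s₂ = (31/6) - (-67/216)/(-135/4) = 18799/3645.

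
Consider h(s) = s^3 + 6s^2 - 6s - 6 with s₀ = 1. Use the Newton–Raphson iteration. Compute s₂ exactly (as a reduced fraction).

10223/7263

h'(s) = 3s^2 + 12s - 6.
h(1) = -5, h'(1) = 9, so s₁ = 1 - (-5)/9 = 14/9.
h(14/9) = 2150/729, h'(14/9) = 538/27, so s₂ = (14/9) - (2150/729)/(538/27) = 10223/7263.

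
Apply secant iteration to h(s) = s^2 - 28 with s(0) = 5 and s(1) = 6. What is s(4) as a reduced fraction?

9530/1801

h(5) = -3, h(6) = 8. s(2) = 6 - 8·(6 - 5)/(8 - (-3)) = 58/11.
h(6) = 8, h(58/11) = -24/121. s(3) = (58/11) - (-24/121)·((58/11) - 6)/((-24/121) - 8) = 164/31.
h(58/11) = -24/121, h(164/31) = -12/961. s(4) = (164/31) - (-12/961)·((164/31) - (58/11))/((-12/961) - (-24/121)) = 9530/1801.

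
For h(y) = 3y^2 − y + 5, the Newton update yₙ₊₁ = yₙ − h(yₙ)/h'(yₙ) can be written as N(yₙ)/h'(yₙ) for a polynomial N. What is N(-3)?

22

h'(y) = 6y − 1.
N(y) = y·h'(y) − h(y) = y·(6y − 1) − (3y^2 − y + 5) = 3y^2 − 5.
N(-3) = 22.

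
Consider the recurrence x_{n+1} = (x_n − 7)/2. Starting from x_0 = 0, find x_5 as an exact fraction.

−217/32

x_1 = (0 − 7)/2 = −7/2.
x_2 = ((−7/2) − 7)/2 = −21/4.
x_3 = ((−21/4) − 7)/2 = −49/8.
x_4 = ((−49/8) − 7)/2 = −105/16.
x_5 = ((−105/16) − 7)/2 = −217/32.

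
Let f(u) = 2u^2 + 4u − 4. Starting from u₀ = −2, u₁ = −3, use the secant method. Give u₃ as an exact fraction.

f(−2) = −4, f(−3) = 2. u₂ = (−3) − 2·((−3) − (−2))/(2 − (−4)) = −8/3.
f(−3) = 2, f(−8/3) = −4/9. u₃ = (−8/3) − (−4/9)·((−8/3) − (−3))/((−4/9) − 2) = −30/11.

−30/11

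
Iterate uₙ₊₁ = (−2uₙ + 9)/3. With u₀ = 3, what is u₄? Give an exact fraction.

55/27

u₁ = (−2·3 + 9)/3 = 1.
u₂ = (−2·1 + 9)/3 = 7/3.
u₃ = (−2·(7/3) + 9)/3 = 13/9.
u₄ = (−2·(13/9) + 9)/3 = 55/27.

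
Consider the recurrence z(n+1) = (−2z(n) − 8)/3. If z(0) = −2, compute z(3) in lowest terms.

−40/27

z(1) = (−2·(−2) − 8)/3 = −4/3.
z(2) = (−2·(−4/3) − 8)/3 = −16/9.
z(3) = (−2·(−16/9) − 8)/3 = −40/27.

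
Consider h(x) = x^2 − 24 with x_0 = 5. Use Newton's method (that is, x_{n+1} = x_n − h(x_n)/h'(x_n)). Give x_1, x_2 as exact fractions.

h'(x) = 2x.
h(5) = 1, h'(5) = 10, so x_1 = 5 − 1/10 = 49/10.
h(49/10) = 1/100, h'(49/10) = 49/5, so x_2 = (49/10) − (1/100)/(49/5) = 4801/980.

x_1 = 49/10, x_2 = 4801/980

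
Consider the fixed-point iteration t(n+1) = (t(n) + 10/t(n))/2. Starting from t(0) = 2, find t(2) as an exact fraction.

89/28

t(1) = (2 + 10/2)/2 = 7/2.
t(2) = (7/2 + 10/(7/2))/2 = 89/28.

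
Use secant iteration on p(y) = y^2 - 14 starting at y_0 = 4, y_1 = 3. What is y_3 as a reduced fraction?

176/47

p(4) = 2, p(3) = -5. y_2 = 3 - (-5)·(3 - 4)/((-5) - 2) = 26/7.
p(3) = -5, p(26/7) = -10/49. y_3 = (26/7) - (-10/49)·((26/7) - 3)/((-10/49) - (-5)) = 176/47.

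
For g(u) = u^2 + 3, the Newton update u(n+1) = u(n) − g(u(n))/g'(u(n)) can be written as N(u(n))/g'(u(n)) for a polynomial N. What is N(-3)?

6

g'(u) = 2u.
N(u) = u·g'(u) − g(u) = u·(2u) − (u^2 + 3) = u^2 − 3.
N(-3) = 6.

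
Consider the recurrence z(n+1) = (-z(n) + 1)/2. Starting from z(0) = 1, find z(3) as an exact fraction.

1/4

z(1) = (-1 + 1)/2 = 0.
z(2) = (-0 + 1)/2 = 1/2.
z(3) = (-(1/2) + 1)/2 = 1/4.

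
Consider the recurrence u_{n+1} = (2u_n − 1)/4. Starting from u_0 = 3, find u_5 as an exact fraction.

u_1 = (2·3 − 1)/4 = 5/4.
u_2 = (2·(5/4) − 1)/4 = 3/8.
u_3 = (2·(3/8) − 1)/4 = −1/16.
u_4 = (2·(−1/16) − 1)/4 = −9/32.
u_5 = (2·(−9/32) − 1)/4 = −25/64.

−25/64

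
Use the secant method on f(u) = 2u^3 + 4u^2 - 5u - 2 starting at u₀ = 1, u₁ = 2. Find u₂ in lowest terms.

22/21

f(1) = -1, f(2) = 20. u₂ = 2 - 20·(2 - 1)/(20 - (-1)) = 22/21.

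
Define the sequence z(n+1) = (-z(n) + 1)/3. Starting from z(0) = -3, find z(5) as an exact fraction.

64/243

z(1) = (-(-3) + 1)/3 = 4/3.
z(2) = (-(4/3) + 1)/3 = -1/9.
z(3) = (-(-1/9) + 1)/3 = 10/27.
z(4) = (-(10/27) + 1)/3 = 17/81.
z(5) = (-(17/81) + 1)/3 = 64/243.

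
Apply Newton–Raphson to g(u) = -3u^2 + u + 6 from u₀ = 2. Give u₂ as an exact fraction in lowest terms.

g'(u) = -6u + 1.
g(2) = -4, g'(2) = -11, so u₁ = 2 - (-4)/(-11) = 18/11.
g(18/11) = -48/121, g'(18/11) = -97/11, so u₂ = (18/11) - (-48/121)/(-97/11) = 1698/1067.

1698/1067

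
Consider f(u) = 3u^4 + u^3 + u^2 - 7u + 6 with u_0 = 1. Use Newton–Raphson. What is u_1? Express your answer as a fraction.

3/5

f'(u) = 12u^3 + 3u^2 + 2u - 7.
f(1) = 4, f'(1) = 10, so u_1 = 1 - 4/10 = 3/5.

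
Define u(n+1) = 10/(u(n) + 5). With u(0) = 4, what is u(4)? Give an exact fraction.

146/95

u(1) = 10/(4 + 5) = 10/9.
u(2) = 10/(10/9 + 5) = 18/11.
u(3) = 10/(18/11 + 5) = 110/73.
u(4) = 10/(110/73 + 5) = 146/95.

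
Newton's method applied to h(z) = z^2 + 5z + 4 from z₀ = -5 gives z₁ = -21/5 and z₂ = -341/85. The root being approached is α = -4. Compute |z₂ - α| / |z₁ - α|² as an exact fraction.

5/17

z₁ - α = -21/5 - (-4) = -21/5 + 4 = -1/5, so |z₁ - α| = 1/5.
z₂ - α = -341/85 - (-4) = -341/85 + 4 = -1/85, so |z₂ - α| = 1/85.
|z₁ - α|² = 1/25.
Ratio = (1/85) / (1/25) = 5/17.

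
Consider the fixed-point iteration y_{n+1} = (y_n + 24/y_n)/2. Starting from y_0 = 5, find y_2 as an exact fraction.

y_1 = (5 + 24/5)/2 = 49/10.
y_2 = (49/10 + 24/(49/10))/2 = 4801/980.

4801/980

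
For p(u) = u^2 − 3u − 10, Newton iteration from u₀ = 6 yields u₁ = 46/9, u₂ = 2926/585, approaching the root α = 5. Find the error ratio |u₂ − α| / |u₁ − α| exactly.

1/65

u₁ − α = 46/9 − 5 = 1/9, so |u₁ − α| = 1/9.
u₂ − α = 2926/585 − 5 = 1/585, so |u₂ − α| = 1/585.
Ratio = (1/585) / (1/9) = 1/65.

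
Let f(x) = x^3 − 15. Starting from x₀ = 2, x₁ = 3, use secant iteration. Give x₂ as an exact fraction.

f(2) = −7, f(3) = 12. x₂ = 3 − 12·(3 − 2)/(12 − (−7)) = 45/19.

45/19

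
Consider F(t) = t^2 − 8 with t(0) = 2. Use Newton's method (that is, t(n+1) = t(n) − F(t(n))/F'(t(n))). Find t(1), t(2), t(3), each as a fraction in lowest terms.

F'(t) = 2t.
F(2) = −4, F'(2) = 4, so t(1) = 2 − (−4)/4 = 3.
F(3) = 1, F'(3) = 6, so t(2) = 3 − 1/6 = 17/6.
F(17/6) = 1/36, F'(17/6) = 17/3, so t(3) = (17/6) − (1/36)/(17/3) = 577/204.

t(1) = 3, t(2) = 17/6, t(3) = 577/204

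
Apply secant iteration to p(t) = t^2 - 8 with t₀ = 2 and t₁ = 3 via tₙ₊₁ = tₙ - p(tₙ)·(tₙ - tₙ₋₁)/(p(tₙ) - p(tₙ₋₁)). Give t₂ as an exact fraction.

14/5

p(2) = -4, p(3) = 1. t₂ = 3 - 1·(3 - 2)/(1 - (-4)) = 14/5.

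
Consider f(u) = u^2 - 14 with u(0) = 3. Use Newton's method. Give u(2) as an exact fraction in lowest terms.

f'(u) = 2u.
f(3) = -5, f'(3) = 6, so u(1) = 3 - (-5)/6 = 23/6.
f(23/6) = 25/36, f'(23/6) = 23/3, so u(2) = (23/6) - (25/36)/(23/3) = 1033/276.

1033/276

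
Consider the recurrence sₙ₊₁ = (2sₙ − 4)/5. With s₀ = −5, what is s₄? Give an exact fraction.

−892/625

s₁ = (2·(−5) − 4)/5 = −14/5.
s₂ = (2·(−14/5) − 4)/5 = −48/25.
s₃ = (2·(−48/25) − 4)/5 = −196/125.
s₄ = (2·(−196/125) − 4)/5 = −892/625.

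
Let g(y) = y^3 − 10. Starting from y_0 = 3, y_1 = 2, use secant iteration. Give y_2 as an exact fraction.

g(3) = 17, g(2) = −2. y_2 = 2 − (−2)·(2 − 3)/((−2) − 17) = 40/19.

40/19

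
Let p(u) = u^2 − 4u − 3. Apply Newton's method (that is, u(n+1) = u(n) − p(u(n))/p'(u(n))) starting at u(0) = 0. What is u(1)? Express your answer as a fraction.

p'(u) = 2u − 4.
p(0) = −3, p'(0) = −4, so u(1) = 0 − (−3)/(−4) = −3/4.

−3/4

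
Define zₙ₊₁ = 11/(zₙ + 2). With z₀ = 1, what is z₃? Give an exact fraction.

z₁ = 11/(1 + 2) = 11/3.
z₂ = 11/(11/3 + 2) = 33/17.
z₃ = 11/(33/17 + 2) = 187/67.

187/67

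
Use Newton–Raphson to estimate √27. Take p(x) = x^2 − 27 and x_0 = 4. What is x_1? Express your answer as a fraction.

p'(x) = 2x.
p(4) = −11, p'(4) = 8, so x_1 = 4 − (−11)/8 = 43/8.

43/8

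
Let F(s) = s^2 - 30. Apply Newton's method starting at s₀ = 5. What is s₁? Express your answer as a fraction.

F'(s) = 2s.
F(5) = -5, F'(5) = 10, so s₁ = 5 - (-5)/10 = 11/2.

11/2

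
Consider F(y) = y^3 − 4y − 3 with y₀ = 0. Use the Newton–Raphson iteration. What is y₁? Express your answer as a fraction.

−3/4

F'(y) = 3y^2 − 4.
F(0) = −3, F'(0) = −4, so y₁ = 0 − (−3)/(−4) = −3/4.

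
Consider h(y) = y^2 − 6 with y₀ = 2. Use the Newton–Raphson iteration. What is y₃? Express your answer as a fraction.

h'(y) = 2y.
h(2) = −2, h'(2) = 4, so y₁ = 2 − (−2)/4 = 5/2.
h(5/2) = 1/4, h'(5/2) = 5, so y₂ = (5/2) − (1/4)/5 = 49/20.
h(49/20) = 1/400, h'(49/20) = 49/10, so y₃ = (49/20) − (1/400)/(49/10) = 4801/1960.

4801/1960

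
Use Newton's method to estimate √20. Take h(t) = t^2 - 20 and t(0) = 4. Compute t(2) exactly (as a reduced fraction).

h'(t) = 2t.
h(4) = -4, h'(4) = 8, so t(1) = 4 - (-4)/8 = 9/2.
h(9/2) = 1/4, h'(9/2) = 9, so t(2) = (9/2) - (1/4)/9 = 161/36.

161/36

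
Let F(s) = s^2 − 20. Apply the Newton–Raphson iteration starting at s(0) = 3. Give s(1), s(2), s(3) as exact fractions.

s(1) = 29/6, s(2) = 1561/348, s(3) = 4858801/1086456

F'(s) = 2s.
F(3) = −11, F'(3) = 6, so s(1) = 3 − (−11)/6 = 29/6.
F(29/6) = 121/36, F'(29/6) = 29/3, so s(2) = (29/6) − (121/36)/(29/3) = 1561/348.
F(1561/348) = 14641/121104, F'(1561/348) = 1561/174, so s(3) = (1561/348) − (14641/121104)/(1561/174) = 4858801/1086456.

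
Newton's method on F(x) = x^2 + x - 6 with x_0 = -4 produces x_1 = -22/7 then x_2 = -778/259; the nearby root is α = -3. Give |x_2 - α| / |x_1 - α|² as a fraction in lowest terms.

x_1 - α = -22/7 - (-3) = -22/7 + 3 = -1/7, so |x_1 - α| = 1/7.
x_2 - α = -778/259 - (-3) = -778/259 + 3 = -1/259, so |x_2 - α| = 1/259.
|x_1 - α|² = 1/49.
Ratio = (1/259) / (1/49) = 7/37.

7/37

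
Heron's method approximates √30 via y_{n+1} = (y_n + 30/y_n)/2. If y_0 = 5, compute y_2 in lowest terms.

241/44

y_1 = (5 + 30/5)/2 = 11/2.
y_2 = (11/2 + 30/(11/2))/2 = 241/44.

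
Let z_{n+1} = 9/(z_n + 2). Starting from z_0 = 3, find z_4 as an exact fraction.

z_1 = 9/(3 + 2) = 9/5.
z_2 = 9/(9/5 + 2) = 45/19.
z_3 = 9/(45/19 + 2) = 171/83.
z_4 = 9/(171/83 + 2) = 747/337.

747/337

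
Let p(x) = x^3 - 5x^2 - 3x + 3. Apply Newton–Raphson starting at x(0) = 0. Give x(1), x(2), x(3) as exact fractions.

p'(x) = 3x^2 - 10x - 3.
p(0) = 3, p'(0) = -3, so x(1) = 0 - 3/(-3) = 1.
p(1) = -4, p'(1) = -10, so x(2) = 1 - (-4)/(-10) = 3/5.
p(3/5) = -48/125, p'(3/5) = -198/25, so x(3) = (3/5) - (-48/125)/(-198/25) = 91/165.

x(1) = 1, x(2) = 3/5, x(3) = 91/165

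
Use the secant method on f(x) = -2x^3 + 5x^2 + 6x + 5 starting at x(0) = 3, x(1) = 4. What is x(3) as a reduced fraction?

152345/43259

f(3) = 14, f(4) = -19. x(2) = 4 - (-19)·(4 - 3)/((-19) - 14) = 113/33.
f(4) = -19, f(113/33) = 139118/35937. x(3) = (113/33) - (139118/35937)·((113/33) - 4)/((139118/35937) - (-19)) = 152345/43259.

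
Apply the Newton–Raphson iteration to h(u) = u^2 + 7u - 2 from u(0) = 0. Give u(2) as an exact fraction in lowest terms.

h'(u) = 2u + 7.
h(0) = -2, h'(0) = 7, so u(1) = 0 - (-2)/7 = 2/7.
h(2/7) = 4/49, h'(2/7) = 53/7, so u(2) = (2/7) - (4/49)/(53/7) = 102/371.

102/371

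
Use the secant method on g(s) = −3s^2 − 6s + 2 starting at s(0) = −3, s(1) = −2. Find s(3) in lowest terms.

g(−3) = −7, g(−2) = 2. s(2) = (−2) − 2·((−2) − (−3))/(2 − (−7)) = −20/9.
g(−2) = 2, g(−20/9) = 14/27. s(3) = (−20/9) − (14/27)·((−20/9) − (−2))/((14/27) − 2) = −23/10.

−23/10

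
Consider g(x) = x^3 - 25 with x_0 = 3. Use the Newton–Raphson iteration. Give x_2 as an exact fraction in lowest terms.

g'(x) = 3x^2.
g(3) = 2, g'(3) = 27, so x_1 = 3 - 2/27 = 79/27.
g(79/27) = 964/19683, g'(79/27) = 6241/243, so x_2 = (79/27) - (964/19683)/(6241/243) = 1478153/505521.

1478153/505521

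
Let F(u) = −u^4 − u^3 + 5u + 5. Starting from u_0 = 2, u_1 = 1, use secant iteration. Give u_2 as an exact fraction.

25/17

F(2) = −9, F(1) = 8. u_2 = 1 − 8·(1 − 2)/(8 − (−9)) = 25/17.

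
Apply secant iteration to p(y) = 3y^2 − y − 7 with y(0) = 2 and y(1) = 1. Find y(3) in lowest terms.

19/11

p(2) = 3, p(1) = −5. y(2) = 1 − (−5)·(1 − 2)/((−5) − 3) = 13/8.
p(1) = −5, p(13/8) = −45/64. y(3) = (13/8) − (−45/64)·((13/8) − 1)/((−45/64) − (−5)) = 19/11.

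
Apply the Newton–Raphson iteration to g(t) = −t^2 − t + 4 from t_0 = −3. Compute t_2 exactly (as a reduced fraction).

g'(t) = −2t − 1.
g(−3) = −2, g'(−3) = 5, so t_1 = (−3) − (−2)/5 = −13/5.
g(−13/5) = −4/25, g'(−13/5) = 21/5, so t_2 = (−13/5) − (−4/25)/(21/5) = −269/105.

−269/105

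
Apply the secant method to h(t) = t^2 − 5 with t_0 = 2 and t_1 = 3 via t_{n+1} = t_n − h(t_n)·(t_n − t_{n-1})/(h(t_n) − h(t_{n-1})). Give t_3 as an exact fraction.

29/13

h(2) = −1, h(3) = 4. t_2 = 3 − 4·(3 − 2)/(4 − (−1)) = 11/5.
h(3) = 4, h(11/5) = −4/25. t_3 = (11/5) − (−4/25)·((11/5) − 3)/((−4/25) − 4) = 29/13.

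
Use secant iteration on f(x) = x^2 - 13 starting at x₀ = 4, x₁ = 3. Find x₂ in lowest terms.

f(4) = 3, f(3) = -4. x₂ = 3 - (-4)·(3 - 4)/((-4) - 3) = 25/7.

25/7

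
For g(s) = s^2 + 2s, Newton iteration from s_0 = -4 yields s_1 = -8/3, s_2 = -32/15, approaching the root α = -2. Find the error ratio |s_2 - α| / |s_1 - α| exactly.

s_1 - α = -8/3 - (-2) = -8/3 + 2 = -2/3, so |s_1 - α| = 2/3.
s_2 - α = -32/15 - (-2) = -32/15 + 2 = -2/15, so |s_2 - α| = 2/15.
Ratio = (2/15) / (2/3) = 1/5.

1/5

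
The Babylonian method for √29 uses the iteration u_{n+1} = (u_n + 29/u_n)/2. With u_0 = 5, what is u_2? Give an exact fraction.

u_1 = (5 + 29/5)/2 = 27/5.
u_2 = (27/5 + 29/(27/5))/2 = 727/135.

727/135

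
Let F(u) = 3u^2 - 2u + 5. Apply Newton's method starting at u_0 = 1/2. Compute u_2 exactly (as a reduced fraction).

F'(u) = 6u - 2.
F(1/2) = 19/4, F'(1/2) = 1, so u_1 = (1/2) - (19/4)/1 = -17/4.
F(-17/4) = 1083/16, F'(-17/4) = -55/2, so u_2 = (-17/4) - (1083/16)/(-55/2) = -787/440.

-787/440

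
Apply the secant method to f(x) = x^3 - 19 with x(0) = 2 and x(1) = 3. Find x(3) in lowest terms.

f(2) = -11, f(3) = 8. x(2) = 3 - 8·(3 - 2)/(8 - (-11)) = 49/19.
f(3) = 8, f(49/19) = -12672/6859. x(3) = (49/19) - (-12672/6859)·((49/19) - 3)/((-12672/6859) - 8) = 22441/8443.

22441/8443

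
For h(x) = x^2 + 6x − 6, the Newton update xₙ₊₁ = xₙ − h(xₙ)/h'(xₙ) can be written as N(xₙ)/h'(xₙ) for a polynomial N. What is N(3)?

h'(x) = 2x + 6.
N(x) = x·h'(x) − h(x) = x·(2x + 6) − (x^2 + 6x − 6) = x^2 + 6.
N(3) = 15.

15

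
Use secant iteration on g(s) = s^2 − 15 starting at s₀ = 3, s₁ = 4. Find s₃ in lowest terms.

213/55

g(3) = −6, g(4) = 1. s₂ = 4 − 1·(4 − 3)/(1 − (−6)) = 27/7.
g(4) = 1, g(27/7) = −6/49. s₃ = (27/7) − (−6/49)·((27/7) − 4)/((−6/49) − 1) = 213/55.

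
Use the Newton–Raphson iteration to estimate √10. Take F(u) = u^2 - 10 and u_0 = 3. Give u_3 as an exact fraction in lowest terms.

1039681/328776

F'(u) = 2u.
F(3) = -1, F'(3) = 6, so u_1 = 3 - (-1)/6 = 19/6.
F(19/6) = 1/36, F'(19/6) = 19/3, so u_2 = (19/6) - (1/36)/(19/3) = 721/228.
F(721/228) = 1/51984, F'(721/228) = 721/114, so u_3 = (721/228) - (1/51984)/(721/114) = 1039681/328776.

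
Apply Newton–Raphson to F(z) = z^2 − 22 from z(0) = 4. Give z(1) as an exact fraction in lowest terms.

F'(z) = 2z.
F(4) = −6, F'(4) = 8, so z(1) = 4 − (−6)/8 = 19/4.

19/4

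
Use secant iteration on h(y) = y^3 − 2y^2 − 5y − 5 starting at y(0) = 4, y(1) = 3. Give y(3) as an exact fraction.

17805/4747

h(4) = 7, h(3) = −11. y(2) = 3 − (−11)·(3 − 4)/((−11) − 7) = 65/18.
h(3) = −11, h(65/18) = −11935/5832. y(3) = (65/18) − (−11935/5832)·((65/18) − 3)/((−11935/5832) − (−11)) = 17805/4747.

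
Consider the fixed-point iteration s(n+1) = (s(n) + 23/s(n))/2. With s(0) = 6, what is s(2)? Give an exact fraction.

s(1) = (6 + 23/6)/2 = 59/12.
s(2) = (59/12 + 23/(59/12))/2 = 6793/1416.

6793/1416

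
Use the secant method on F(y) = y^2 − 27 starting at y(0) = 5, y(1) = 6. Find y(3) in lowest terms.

F(5) = −2, F(6) = 9. y(2) = 6 − 9·(6 − 5)/(9 − (−2)) = 57/11.
F(6) = 9, F(57/11) = −18/121. y(3) = (57/11) − (−18/121)·((57/11) − 6)/((−18/121) − 9) = 213/41.

213/41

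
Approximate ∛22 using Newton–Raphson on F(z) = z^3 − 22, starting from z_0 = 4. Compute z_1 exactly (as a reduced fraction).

25/8

F'(z) = 3z^2.
F(4) = 42, F'(4) = 48, so z_1 = 4 − 42/48 = 25/8.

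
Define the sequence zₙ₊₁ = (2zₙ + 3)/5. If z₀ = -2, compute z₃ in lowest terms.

101/125

z₁ = (2·(-2) + 3)/5 = -1/5.
z₂ = (2·(-1/5) + 3)/5 = 13/25.
z₃ = (2·(13/25) + 3)/5 = 101/125.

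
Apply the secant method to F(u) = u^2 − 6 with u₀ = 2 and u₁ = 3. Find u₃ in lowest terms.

F(2) = −2, F(3) = 3. u₂ = 3 − 3·(3 − 2)/(3 − (−2)) = 12/5.
F(3) = 3, F(12/5) = −6/25. u₃ = (12/5) − (−6/25)·((12/5) − 3)/((−6/25) − 3) = 22/9.

22/9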